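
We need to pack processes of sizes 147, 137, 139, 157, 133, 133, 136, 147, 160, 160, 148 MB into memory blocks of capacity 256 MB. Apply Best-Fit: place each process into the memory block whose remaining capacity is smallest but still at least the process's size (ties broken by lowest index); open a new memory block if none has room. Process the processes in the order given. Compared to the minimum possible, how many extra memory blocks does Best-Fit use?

0

Best-Fit: [147] [137] [139] [157] [133] [133] [136] [147] [160] [160] [148] → 11 memory blocks.
11 processes exceed 128 MB (half the capacity), and no two of those can share a memory block, so at least 11 memory blocks are needed.
So 11 is already optimal.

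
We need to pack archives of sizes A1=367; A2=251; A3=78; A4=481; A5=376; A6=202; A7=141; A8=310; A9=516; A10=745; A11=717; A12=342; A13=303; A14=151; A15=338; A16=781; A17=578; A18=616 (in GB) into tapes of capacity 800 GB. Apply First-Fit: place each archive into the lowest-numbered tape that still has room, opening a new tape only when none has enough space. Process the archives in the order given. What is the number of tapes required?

tape 1: place A1 (367 GB), 433 GB left
tape 1: place A2 (251 GB), 182 GB left
tape 1: place A3 (78 GB), 104 GB left
tape 2: place A4 (481 GB), 319 GB left
tape 3: place A5 (376 GB), 424 GB left
tape 2: place A6 (202 GB), 117 GB left
tape 3: place A7 (141 GB), 283 GB left
tape 4: place A8 (310 GB), 490 GB left
tape 5: place A9 (516 GB), 284 GB left
tape 6: place A10 (745 GB), 55 GB left
tape 7: place A11 (717 GB), 83 GB left
tape 4: place A12 (342 GB), 148 GB left
tape 8: place A13 (303 GB), 497 GB left
tape 3: place A14 (151 GB), 132 GB left
tape 8: place A15 (338 GB), 159 GB left
tape 9: place A16 (781 GB), 19 GB left
tape 10: place A17 (578 GB), 222 GB left
tape 11: place A18 (616 GB), 184 GB left

11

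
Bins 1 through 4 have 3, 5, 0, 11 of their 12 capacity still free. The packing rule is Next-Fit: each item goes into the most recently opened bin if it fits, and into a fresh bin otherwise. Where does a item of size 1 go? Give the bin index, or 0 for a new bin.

Next-Fit only looks at bin 4, which has 11 free.
1 fits there.

4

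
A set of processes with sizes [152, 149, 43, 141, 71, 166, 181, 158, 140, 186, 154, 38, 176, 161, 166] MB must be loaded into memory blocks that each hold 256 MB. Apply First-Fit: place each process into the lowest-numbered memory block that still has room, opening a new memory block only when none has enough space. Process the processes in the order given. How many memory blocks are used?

12

152 MB → memory block 1 (remaining 104 MB)
149 MB → memory block 2 (remaining 107 MB)
43 MB → memory block 1 (remaining 61 MB)
141 MB → memory block 3 (remaining 115 MB)
71 MB → memory block 2 (remaining 36 MB)
166 MB → memory block 4 (remaining 90 MB)
181 MB → memory block 5 (remaining 75 MB)
158 MB → memory block 6 (remaining 98 MB)
140 MB → memory block 7 (remaining 116 MB)
186 MB → memory block 8 (remaining 70 MB)
154 MB → memory block 9 (remaining 102 MB)
38 MB → memory block 1 (remaining 23 MB)
176 MB → memory block 10 (remaining 80 MB)
161 MB → memory block 11 (remaining 95 MB)
166 MB → memory block 12 (remaining 90 MB)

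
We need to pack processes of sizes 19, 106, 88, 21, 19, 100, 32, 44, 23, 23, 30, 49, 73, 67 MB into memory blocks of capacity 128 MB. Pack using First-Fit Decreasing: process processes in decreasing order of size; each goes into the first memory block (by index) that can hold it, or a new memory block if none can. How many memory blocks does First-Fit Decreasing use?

6

Sorted descending: 106, 100, 88, 73, 67, 49, 44, 32, 30, 23, 23, 21, 19, 19.
memory block 1: place 106 MB, 22 MB left
memory block 2: place 100 MB, 28 MB left
memory block 3: place 88 MB, 40 MB left
memory block 4: place 73 MB, 55 MB left
memory block 5: place 67 MB, 61 MB left
memory block 4: place 49 MB, 6 MB left
memory block 5: place 44 MB, 17 MB left
memory block 3: place 32 MB, 8 MB left
memory block 6: place 30 MB, 98 MB left
memory block 2: place 23 MB, 5 MB left
memory block 6: place 23 MB, 75 MB left
memory block 1: place 21 MB, 1 MB left
memory block 6: place 19 MB, 56 MB left
memory block 6: place 19 MB, 37 MB left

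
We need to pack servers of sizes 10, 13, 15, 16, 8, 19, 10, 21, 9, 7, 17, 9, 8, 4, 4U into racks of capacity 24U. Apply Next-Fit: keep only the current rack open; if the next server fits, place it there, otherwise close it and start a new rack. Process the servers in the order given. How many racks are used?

10 racks

rack 1: place 10U, 14U left
rack 1: place 13U, 1U left
rack 2: place 15U, 9U left
rack 3: place 16U, 8U left
rack 3: place 8U, 0U left
rack 4: place 19U, 5U left
rack 5: place 10U, 14U left
rack 6: place 21U, 3U left
rack 7: place 9U, 15U left
rack 7: place 7U, 8U left
rack 8: place 17U, 7U left
rack 9: place 9U, 15U left
rack 9: place 8U, 7U left
rack 9: place 4U, 3U left
rack 10: place 4U, 20U left
Final racks: [10,13] [15] [16,8] [19] [10] [21] [9,7] [17] [9,8,4] [4].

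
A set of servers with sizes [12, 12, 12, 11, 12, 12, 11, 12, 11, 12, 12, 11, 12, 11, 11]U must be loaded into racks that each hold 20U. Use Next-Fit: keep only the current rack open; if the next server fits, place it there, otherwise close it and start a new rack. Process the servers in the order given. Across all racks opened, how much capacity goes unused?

126

12U → rack 1 (remaining 8U)
12U → rack 2 (remaining 8U)
12U → rack 3 (remaining 8U)
11U → rack 4 (remaining 9U)
12U → rack 5 (remaining 8U)
12U → rack 6 (remaining 8U)
11U → rack 7 (remaining 9U)
12U → rack 8 (remaining 8U)
11U → rack 9 (remaining 9U)
12U → rack 10 (remaining 8U)
12U → rack 11 (remaining 8U)
11U → rack 12 (remaining 9U)
12U → rack 13 (remaining 8U)
11U → rack 14 (remaining 9U)
11U → rack 15 (remaining 9U)
15 racks × 20U = 300U; used 174U; unused 126U.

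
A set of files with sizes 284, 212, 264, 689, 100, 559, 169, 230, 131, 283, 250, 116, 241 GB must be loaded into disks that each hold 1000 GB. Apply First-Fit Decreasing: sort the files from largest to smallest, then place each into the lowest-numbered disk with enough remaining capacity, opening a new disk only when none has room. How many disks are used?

Sorted descending: 689, 559, 284, 283, 264, 250, 241, 230, 212, 169, 131, 116, 100.
Put 689 GB in disk 1; 311 GB remain.
Put 559 GB in disk 2; 441 GB remain.
Put 284 GB in disk 1; 27 GB remain.
Put 283 GB in disk 2; 158 GB remain.
Put 264 GB in disk 3; 736 GB remain.
Put 250 GB in disk 3; 486 GB remain.
Put 241 GB in disk 3; 245 GB remain.
Put 230 GB in disk 3; 15 GB remain.
Put 212 GB in disk 4; 788 GB remain.
Put 169 GB in disk 4; 619 GB remain.
Put 131 GB in disk 2; 27 GB remain.
Put 116 GB in disk 4; 503 GB remain.
Put 100 GB in disk 4; 403 GB remain.
Final disks: [689,284] [559,283,131] [264,250,241,230] [212,169,116,100].

4 disks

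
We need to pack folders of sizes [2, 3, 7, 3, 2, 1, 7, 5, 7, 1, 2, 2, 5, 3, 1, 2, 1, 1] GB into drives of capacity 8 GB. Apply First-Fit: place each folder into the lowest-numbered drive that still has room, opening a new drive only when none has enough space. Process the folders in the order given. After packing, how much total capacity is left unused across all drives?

1

2 GB → drive 1 (remaining 6 GB)
3 GB → drive 1 (remaining 3 GB)
7 GB → drive 2 (remaining 1 GB)
3 GB → drive 1 (remaining 0 GB)
2 GB → drive 3 (remaining 6 GB)
1 GB → drive 2 (remaining 0 GB)
7 GB → drive 4 (remaining 1 GB)
5 GB → drive 3 (remaining 1 GB)
7 GB → drive 5 (remaining 1 GB)
1 GB → drive 3 (remaining 0 GB)
2 GB → drive 6 (remaining 6 GB)
2 GB → drive 6 (remaining 4 GB)
5 GB → drive 7 (remaining 3 GB)
3 GB → drive 6 (remaining 1 GB)
1 GB → drive 4 (remaining 0 GB)
2 GB → drive 7 (remaining 1 GB)
1 GB → drive 5 (remaining 0 GB)
1 GB → drive 6 (remaining 0 GB)
7 drives × 8 GB = 56 GB; used 55 GB; unused 1 GB.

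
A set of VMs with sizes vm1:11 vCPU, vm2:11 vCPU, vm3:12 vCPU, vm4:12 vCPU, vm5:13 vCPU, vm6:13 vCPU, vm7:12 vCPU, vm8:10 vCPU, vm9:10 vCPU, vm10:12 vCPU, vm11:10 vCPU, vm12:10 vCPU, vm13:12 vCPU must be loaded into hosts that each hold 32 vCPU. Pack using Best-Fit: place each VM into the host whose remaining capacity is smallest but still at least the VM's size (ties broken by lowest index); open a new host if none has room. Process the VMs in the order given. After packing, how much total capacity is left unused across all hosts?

44

Put vm1 (11 vCPU) in host 1; 21 vCPU remain.
Put vm2 (11 vCPU) in host 1; 10 vCPU remain.
Put vm3 (12 vCPU) in host 2; 20 vCPU remain.
Put vm4 (12 vCPU) in host 2; 8 vCPU remain.
Put vm5 (13 vCPU) in host 3; 19 vCPU remain.
Put vm6 (13 vCPU) in host 3; 6 vCPU remain.
Put vm7 (12 vCPU) in host 4; 20 vCPU remain.
Put vm8 (10 vCPU) in host 1; 0 vCPU remain.
Put vm9 (10 vCPU) in host 4; 10 vCPU remain.
Put vm10 (12 vCPU) in host 5; 20 vCPU remain.
Put vm11 (10 vCPU) in host 4; 0 vCPU remain.
Put vm12 (10 vCPU) in host 5; 10 vCPU remain.
Put vm13 (12 vCPU) in host 6; 20 vCPU remain.
6 hosts × 32 vCPU = 192 vCPU; used 148 vCPU; unused 44 vCPU.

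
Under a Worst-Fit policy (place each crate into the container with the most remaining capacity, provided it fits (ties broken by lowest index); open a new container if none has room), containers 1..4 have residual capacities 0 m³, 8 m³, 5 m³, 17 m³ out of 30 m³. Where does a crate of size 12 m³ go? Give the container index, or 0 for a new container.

Containers with room: container 4 (17 m³).
Most room is container 4 with 17 m³ free.

4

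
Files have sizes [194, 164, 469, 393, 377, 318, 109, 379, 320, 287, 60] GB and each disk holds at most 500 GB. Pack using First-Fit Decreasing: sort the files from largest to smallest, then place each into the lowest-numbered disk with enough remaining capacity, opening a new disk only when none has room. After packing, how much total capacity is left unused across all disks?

430

Sorted descending: 469, 393, 379, 377, 320, 318, 287, 194, 164, 109, 60.
469 GB → disk 1 (remaining 31 GB)
393 GB → disk 2 (remaining 107 GB)
379 GB → disk 3 (remaining 121 GB)
377 GB → disk 4 (remaining 123 GB)
320 GB → disk 5 (remaining 180 GB)
318 GB → disk 6 (remaining 182 GB)
287 GB → disk 7 (remaining 213 GB)
194 GB → disk 7 (remaining 19 GB)
164 GB → disk 5 (remaining 16 GB)
109 GB → disk 3 (remaining 12 GB)
60 GB → disk 2 (remaining 47 GB)
7 disks × 500 GB = 3500 GB; used 3070 GB; unused 430 GB.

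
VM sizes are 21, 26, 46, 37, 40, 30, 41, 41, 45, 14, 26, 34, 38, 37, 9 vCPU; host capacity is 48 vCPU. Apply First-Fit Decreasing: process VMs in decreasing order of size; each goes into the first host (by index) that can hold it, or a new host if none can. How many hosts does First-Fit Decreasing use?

Sorted descending: 46, 45, 41, 41, 40, 38, 37, 37, 34, 30, 26, 26, 21, 14, 9.
Put 46 vCPU in host 1; 2 vCPU remain.
Put 45 vCPU in host 2; 3 vCPU remain.
Put 41 vCPU in host 3; 7 vCPU remain.
Put 41 vCPU in host 4; 7 vCPU remain.
Put 40 vCPU in host 5; 8 vCPU remain.
Put 38 vCPU in host 6; 10 vCPU remain.
Put 37 vCPU in host 7; 11 vCPU remain.
Put 37 vCPU in host 8; 11 vCPU remain.
Put 34 vCPU in host 9; 14 vCPU remain.
Put 30 vCPU in host 10; 18 vCPU remain.
Put 26 vCPU in host 11; 22 vCPU remain.
Put 26 vCPU in host 12; 22 vCPU remain.
Put 21 vCPU in host 11; 1 vCPU remain.
Put 14 vCPU in host 9; 0 vCPU remain.
Put 9 vCPU in host 6; 1 vCPU remain.
Final hosts: [46] [45] [41] [41] [40] [38,9] [37] [37] [34,14] [30] [26,21] [26].

12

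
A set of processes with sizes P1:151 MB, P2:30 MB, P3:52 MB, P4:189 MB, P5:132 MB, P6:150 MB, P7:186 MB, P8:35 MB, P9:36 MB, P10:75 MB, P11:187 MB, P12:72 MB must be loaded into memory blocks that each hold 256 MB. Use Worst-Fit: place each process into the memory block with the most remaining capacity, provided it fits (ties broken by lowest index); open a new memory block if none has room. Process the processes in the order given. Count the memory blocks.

Put P1 (151 MB) in memory block 1; 105 MB remain.
Put P2 (30 MB) in memory block 1; 75 MB remain.
Put P3 (52 MB) in memory block 1; 23 MB remain.
Put P4 (189 MB) in memory block 2; 67 MB remain.
Put P5 (132 MB) in memory block 3; 124 MB remain.
Put P6 (150 MB) in memory block 4; 106 MB remain.
Put P7 (186 MB) in memory block 5; 70 MB remain.
Put P8 (35 MB) in memory block 3; 89 MB remain.
Put P9 (36 MB) in memory block 4; 70 MB remain.
Put P10 (75 MB) in memory block 3; 14 MB remain.
Put P11 (187 MB) in memory block 6; 69 MB remain.
Put P12 (72 MB) in memory block 7; 184 MB remain.
Final memory blocks: [151,30,52] [189] [132,35,75] [150,36] [186] [187] [72].

7 memory blocks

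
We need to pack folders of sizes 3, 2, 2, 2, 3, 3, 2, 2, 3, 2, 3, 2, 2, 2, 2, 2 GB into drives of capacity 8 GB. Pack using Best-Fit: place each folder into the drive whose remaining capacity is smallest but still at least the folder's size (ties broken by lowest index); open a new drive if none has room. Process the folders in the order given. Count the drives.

3 GB → drive 1 (remaining 5 GB)
2 GB → drive 1 (remaining 3 GB)
2 GB → drive 1 (remaining 1 GB)
2 GB → drive 2 (remaining 6 GB)
3 GB → drive 2 (remaining 3 GB)
3 GB → drive 2 (remaining 0 GB)
2 GB → drive 3 (remaining 6 GB)
2 GB → drive 3 (remaining 4 GB)
3 GB → drive 3 (remaining 1 GB)
2 GB → drive 4 (remaining 6 GB)
3 GB → drive 4 (remaining 3 GB)
2 GB → drive 4 (remaining 1 GB)
2 GB → drive 5 (remaining 6 GB)
2 GB → drive 5 (remaining 4 GB)
2 GB → drive 5 (remaining 2 GB)
2 GB → drive 5 (remaining 0 GB)
Final drives: [3,2,2] [2,3,3] [2,2,3] [2,3,2] [2,2,2,2].

5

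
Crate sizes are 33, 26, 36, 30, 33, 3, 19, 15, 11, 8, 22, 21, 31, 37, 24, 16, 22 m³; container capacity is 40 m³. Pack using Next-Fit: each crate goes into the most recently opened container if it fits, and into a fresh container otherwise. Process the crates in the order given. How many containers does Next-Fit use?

13

container 1: place 33 m³, 7 m³ left
container 2: place 26 m³, 14 m³ left
container 3: place 36 m³, 4 m³ left
container 4: place 30 m³, 10 m³ left
container 5: place 33 m³, 7 m³ left
container 5: place 3 m³, 4 m³ left
container 6: place 19 m³, 21 m³ left
container 6: place 15 m³, 6 m³ left
container 7: place 11 m³, 29 m³ left
container 7: place 8 m³, 21 m³ left
container 8: place 22 m³, 18 m³ left
container 9: place 21 m³, 19 m³ left
container 10: place 31 m³, 9 m³ left
container 11: place 37 m³, 3 m³ left
container 12: place 24 m³, 16 m³ left
container 12: place 16 m³, 0 m³ left
container 13: place 22 m³, 18 m³ left
Final containers: [33] [26] [36] [30] [33,3] [19,15] [11,8] [22] [21] [31] [37] [24,16] [22].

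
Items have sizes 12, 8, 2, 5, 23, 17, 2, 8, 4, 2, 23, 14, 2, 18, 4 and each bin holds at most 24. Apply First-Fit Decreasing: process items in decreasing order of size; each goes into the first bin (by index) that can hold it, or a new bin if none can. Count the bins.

7

Sorted descending: 23, 23, 18, 17, 14, 12, 8, 8, 5, 4, 4, 2, 2, 2, 2.
23 → bin 1 (remaining 1)
23 → bin 2 (remaining 1)
18 → bin 3 (remaining 6)
17 → bin 4 (remaining 7)
14 → bin 5 (remaining 10)
12 → bin 6 (remaining 12)
8 → bin 5 (remaining 2)
8 → bin 6 (remaining 4)
5 → bin 3 (remaining 1)
4 → bin 4 (remaining 3)
4 → bin 6 (remaining 0)
2 → bin 4 (remaining 1)
2 → bin 5 (remaining 0)
2 → bin 7 (remaining 22)
2 → bin 7 (remaining 20)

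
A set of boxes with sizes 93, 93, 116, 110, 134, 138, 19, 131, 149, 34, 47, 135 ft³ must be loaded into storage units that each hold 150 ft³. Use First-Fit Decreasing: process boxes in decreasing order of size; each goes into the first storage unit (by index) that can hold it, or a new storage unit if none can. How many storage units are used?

Sorted descending: 149, 138, 135, 134, 131, 116, 110, 93, 93, 47, 34, 19.
storage unit 1: place 149 ft³, 1 ft³ left
storage unit 2: place 138 ft³, 12 ft³ left
storage unit 3: place 135 ft³, 15 ft³ left
storage unit 4: place 134 ft³, 16 ft³ left
storage unit 5: place 131 ft³, 19 ft³ left
storage unit 6: place 116 ft³, 34 ft³ left
storage unit 7: place 110 ft³, 40 ft³ left
storage unit 8: place 93 ft³, 57 ft³ left
storage unit 9: place 93 ft³, 57 ft³ left
storage unit 8: place 47 ft³, 10 ft³ left
storage unit 6: place 34 ft³, 0 ft³ left
storage unit 5: place 19 ft³, 0 ft³ left

9 storage units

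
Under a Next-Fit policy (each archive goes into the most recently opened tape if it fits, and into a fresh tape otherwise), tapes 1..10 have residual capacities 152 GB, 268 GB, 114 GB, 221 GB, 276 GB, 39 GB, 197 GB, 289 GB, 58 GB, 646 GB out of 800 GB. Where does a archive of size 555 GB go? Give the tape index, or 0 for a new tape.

Next-Fit only looks at tape 10, which has 646 GB free.
555 GB fits there.

10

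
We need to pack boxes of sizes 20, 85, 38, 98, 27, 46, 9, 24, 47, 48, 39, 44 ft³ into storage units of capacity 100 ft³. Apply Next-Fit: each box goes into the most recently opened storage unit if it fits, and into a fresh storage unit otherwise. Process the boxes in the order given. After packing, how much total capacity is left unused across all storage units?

storage unit 1: place 20 ft³, 80 ft³ left
storage unit 2: place 85 ft³, 15 ft³ left
storage unit 3: place 38 ft³, 62 ft³ left
storage unit 4: place 98 ft³, 2 ft³ left
storage unit 5: place 27 ft³, 73 ft³ left
storage unit 5: place 46 ft³, 27 ft³ left
storage unit 5: place 9 ft³, 18 ft³ left
storage unit 6: place 24 ft³, 76 ft³ left
storage unit 6: place 47 ft³, 29 ft³ left
storage unit 7: place 48 ft³, 52 ft³ left
storage unit 7: place 39 ft³, 13 ft³ left
storage unit 8: place 44 ft³, 56 ft³ left
8 storage units × 100 ft³ = 800 ft³; used 525 ft³; unused 275 ft³.

275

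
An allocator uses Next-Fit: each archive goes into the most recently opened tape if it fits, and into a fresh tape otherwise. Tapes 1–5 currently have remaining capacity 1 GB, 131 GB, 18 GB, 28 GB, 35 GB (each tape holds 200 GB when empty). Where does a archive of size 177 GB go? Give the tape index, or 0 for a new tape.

0

Next-Fit only looks at tape 5, which has 35 GB free.
177 GB does not fit, so a new tape is opened.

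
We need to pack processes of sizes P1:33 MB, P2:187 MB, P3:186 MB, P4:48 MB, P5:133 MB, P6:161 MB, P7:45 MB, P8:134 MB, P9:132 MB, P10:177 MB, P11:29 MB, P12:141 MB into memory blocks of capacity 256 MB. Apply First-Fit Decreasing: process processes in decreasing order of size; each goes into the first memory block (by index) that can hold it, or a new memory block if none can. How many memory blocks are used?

8

Sorted descending: 187, 186, 177, 161, 141, 134, 133, 132, 48, 45, 33, 29.
Put 187 MB in memory block 1; 69 MB remain.
Put 186 MB in memory block 2; 70 MB remain.
Put 177 MB in memory block 3; 79 MB remain.
Put 161 MB in memory block 4; 95 MB remain.
Put 141 MB in memory block 5; 115 MB remain.
Put 134 MB in memory block 6; 122 MB remain.
Put 133 MB in memory block 7; 123 MB remain.
Put 132 MB in memory block 8; 124 MB remain.
Put 48 MB in memory block 1; 21 MB remain.
Put 45 MB in memory block 2; 25 MB remain.
Put 33 MB in memory block 3; 46 MB remain.
Put 29 MB in memory block 3; 17 MB remain.
Final memory blocks: [187,48] [186,45] [177,33,29] [161] [141] [134] [133] [132].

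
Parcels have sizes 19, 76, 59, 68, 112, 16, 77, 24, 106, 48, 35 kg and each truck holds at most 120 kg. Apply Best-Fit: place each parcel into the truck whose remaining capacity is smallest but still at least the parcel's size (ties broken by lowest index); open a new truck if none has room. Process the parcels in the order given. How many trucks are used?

6

truck 1: place 19 kg, 101 kg left
truck 1: place 76 kg, 25 kg left
truck 2: place 59 kg, 61 kg left
truck 3: place 68 kg, 52 kg left
truck 4: place 112 kg, 8 kg left
truck 1: place 16 kg, 9 kg left
truck 5: place 77 kg, 43 kg left
truck 5: place 24 kg, 19 kg left
truck 6: place 106 kg, 14 kg left
truck 3: place 48 kg, 4 kg left
truck 2: place 35 kg, 26 kg left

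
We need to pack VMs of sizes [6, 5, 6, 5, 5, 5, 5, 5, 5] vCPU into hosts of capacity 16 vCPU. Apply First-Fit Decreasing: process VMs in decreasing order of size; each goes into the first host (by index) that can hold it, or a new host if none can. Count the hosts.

Sorted descending: 6, 6, 5, 5, 5, 5, 5, 5, 5.
Put 6 vCPU in host 1; 10 vCPU remain.
Put 6 vCPU in host 1; 4 vCPU remain.
Put 5 vCPU in host 2; 11 vCPU remain.
Put 5 vCPU in host 2; 6 vCPU remain.
Put 5 vCPU in host 2; 1 vCPU remain.
Put 5 vCPU in host 3; 11 vCPU remain.
Put 5 vCPU in host 3; 6 vCPU remain.
Put 5 vCPU in host 3; 1 vCPU remain.
Put 5 vCPU in host 4; 11 vCPU remain.

4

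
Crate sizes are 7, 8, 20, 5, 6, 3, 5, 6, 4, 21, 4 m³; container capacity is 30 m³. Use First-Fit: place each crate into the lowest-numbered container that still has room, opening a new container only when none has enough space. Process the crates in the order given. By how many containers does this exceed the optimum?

1

First-Fit: [7,8,5,6,3] [20,5,4] [6,21] [4] → 4 containers.
Total size 89 m³; any packing needs at least ⌈89/30⌉ = 3 containers.
An optimal packing achieves that bound: [21,8] [20,7,3] [6,6,5,5,4,4] → 3 containers.
Excess: 4 − 3 = 1.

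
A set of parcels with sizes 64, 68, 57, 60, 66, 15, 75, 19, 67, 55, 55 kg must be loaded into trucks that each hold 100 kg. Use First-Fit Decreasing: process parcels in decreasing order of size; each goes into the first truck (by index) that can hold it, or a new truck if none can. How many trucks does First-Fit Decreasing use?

Sorted descending: 75, 68, 67, 66, 64, 60, 57, 55, 55, 19, 15.
75 kg → truck 1 (remaining 25 kg)
68 kg → truck 2 (remaining 32 kg)
67 kg → truck 3 (remaining 33 kg)
66 kg → truck 4 (remaining 34 kg)
64 kg → truck 5 (remaining 36 kg)
60 kg → truck 6 (remaining 40 kg)
57 kg → truck 7 (remaining 43 kg)
55 kg → truck 8 (remaining 45 kg)
55 kg → truck 9 (remaining 45 kg)
19 kg → truck 1 (remaining 6 kg)
15 kg → truck 2 (remaining 17 kg)
Final trucks: [75,19] [68,15] [67] [66] [64] [60] [57] [55] [55].

9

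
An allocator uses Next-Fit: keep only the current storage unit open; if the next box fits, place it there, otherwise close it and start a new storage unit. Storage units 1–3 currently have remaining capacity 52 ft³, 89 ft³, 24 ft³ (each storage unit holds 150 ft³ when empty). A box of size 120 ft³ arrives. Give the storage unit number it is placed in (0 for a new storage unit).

Next-Fit only looks at storage unit 3, which has 24 ft³ free.
120 ft³ does not fit, so a new storage unit is opened.

0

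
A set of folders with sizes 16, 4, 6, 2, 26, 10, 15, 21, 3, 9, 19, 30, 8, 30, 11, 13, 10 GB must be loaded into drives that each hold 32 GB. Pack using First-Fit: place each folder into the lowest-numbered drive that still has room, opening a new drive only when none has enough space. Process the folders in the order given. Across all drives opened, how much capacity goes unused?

55

Put 16 GB in drive 1; 16 GB remain.
Put 4 GB in drive 1; 12 GB remain.
Put 6 GB in drive 1; 6 GB remain.
Put 2 GB in drive 1; 4 GB remain.
Put 26 GB in drive 2; 6 GB remain.
Put 10 GB in drive 3; 22 GB remain.
Put 15 GB in drive 3; 7 GB remain.
Put 21 GB in drive 4; 11 GB remain.
Put 3 GB in drive 1; 1 GB remain.
Put 9 GB in drive 4; 2 GB remain.
Put 19 GB in drive 5; 13 GB remain.
Put 30 GB in drive 6; 2 GB remain.
Put 8 GB in drive 5; 5 GB remain.
Put 30 GB in drive 7; 2 GB remain.
Put 11 GB in drive 8; 21 GB remain.
Put 13 GB in drive 8; 8 GB remain.
Put 10 GB in drive 9; 22 GB remain.
9 drives × 32 GB = 288 GB; used 233 GB; unused 55 GB.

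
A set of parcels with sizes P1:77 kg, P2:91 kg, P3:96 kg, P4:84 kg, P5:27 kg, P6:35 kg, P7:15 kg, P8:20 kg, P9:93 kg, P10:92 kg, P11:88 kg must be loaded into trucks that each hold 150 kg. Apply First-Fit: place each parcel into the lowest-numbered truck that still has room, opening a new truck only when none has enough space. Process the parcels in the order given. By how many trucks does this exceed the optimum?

0

First-Fit: [77,27,35] [91,15,20] [96] [84] [93] [92] [88] → 7 trucks.
7 parcels exceed 75 kg (half the capacity), and no two of those can share a truck, so at least 7 trucks are needed.
So 7 is already optimal.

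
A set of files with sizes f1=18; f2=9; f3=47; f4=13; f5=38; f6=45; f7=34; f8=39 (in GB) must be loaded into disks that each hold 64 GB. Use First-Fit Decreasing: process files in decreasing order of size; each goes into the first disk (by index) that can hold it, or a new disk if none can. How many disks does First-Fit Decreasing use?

5

Sorted descending: 47, 45, 39, 38, 34, 18, 13, 9.
disk 1: place 47 GB, 17 GB left
disk 2: place 45 GB, 19 GB left
disk 3: place 39 GB, 25 GB left
disk 4: place 38 GB, 26 GB left
disk 5: place 34 GB, 30 GB left
disk 2: place 18 GB, 1 GB left
disk 1: place 13 GB, 4 GB left
disk 3: place 9 GB, 16 GB left
Final disks: [47,13] [45,18] [39,9] [38] [34].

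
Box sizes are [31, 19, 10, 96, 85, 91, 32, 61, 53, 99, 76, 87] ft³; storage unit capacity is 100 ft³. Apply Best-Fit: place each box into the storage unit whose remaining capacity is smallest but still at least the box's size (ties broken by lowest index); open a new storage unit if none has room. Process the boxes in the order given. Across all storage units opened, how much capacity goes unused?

160

31 ft³ → storage unit 1 (remaining 69 ft³)
19 ft³ → storage unit 1 (remaining 50 ft³)
10 ft³ → storage unit 1 (remaining 40 ft³)
96 ft³ → storage unit 2 (remaining 4 ft³)
85 ft³ → storage unit 3 (remaining 15 ft³)
91 ft³ → storage unit 4 (remaining 9 ft³)
32 ft³ → storage unit 1 (remaining 8 ft³)
61 ft³ → storage unit 5 (remaining 39 ft³)
53 ft³ → storage unit 6 (remaining 47 ft³)
99 ft³ → storage unit 7 (remaining 1 ft³)
76 ft³ → storage unit 8 (remaining 24 ft³)
87 ft³ → storage unit 9 (remaining 13 ft³)
9 storage units × 100 ft³ = 900 ft³; used 740 ft³; unused 160 ft³.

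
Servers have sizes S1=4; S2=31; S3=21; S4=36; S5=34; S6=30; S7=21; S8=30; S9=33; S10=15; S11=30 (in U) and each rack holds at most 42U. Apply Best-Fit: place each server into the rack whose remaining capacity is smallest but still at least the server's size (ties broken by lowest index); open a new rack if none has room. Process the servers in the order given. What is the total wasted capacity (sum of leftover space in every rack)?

93

rack 1: place S1 (4U), 38U left
rack 1: place S2 (31U), 7U left
rack 2: place S3 (21U), 21U left
rack 3: place S4 (36U), 6U left
rack 4: place S5 (34U), 8U left
rack 5: place S6 (30U), 12U left
rack 2: place S7 (21U), 0U left
rack 6: place S8 (30U), 12U left
rack 7: place S9 (33U), 9U left
rack 8: place S10 (15U), 27U left
rack 9: place S11 (30U), 12U left
9 racks × 42U = 378U; used 285U; unused 93U.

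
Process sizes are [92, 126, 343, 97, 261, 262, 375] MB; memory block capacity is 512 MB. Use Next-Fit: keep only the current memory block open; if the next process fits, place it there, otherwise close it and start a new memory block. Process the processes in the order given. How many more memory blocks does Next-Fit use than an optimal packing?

1

Next-Fit: [92,126] [343,97] [261] [262] [375] → 5 memory blocks.
Total size 1556 MB; any packing needs at least ⌈1556/512⌉ = 4 memory blocks.
An optimal packing achieves that bound: [375,126] [343,97] [262,92] [261] → 4 memory blocks.
Excess: 5 − 4 = 1.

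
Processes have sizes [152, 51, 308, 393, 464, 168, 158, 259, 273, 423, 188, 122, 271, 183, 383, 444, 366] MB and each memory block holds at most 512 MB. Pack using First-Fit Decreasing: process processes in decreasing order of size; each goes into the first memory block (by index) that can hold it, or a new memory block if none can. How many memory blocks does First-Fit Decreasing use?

Sorted descending: 464, 444, 423, 393, 383, 366, 308, 273, 271, 259, 188, 183, 168, 158, 152, 122, 51.
memory block 1: place 464 MB, 48 MB left
memory block 2: place 444 MB, 68 MB left
memory block 3: place 423 MB, 89 MB left
memory block 4: place 393 MB, 119 MB left
memory block 5: place 383 MB, 129 MB left
memory block 6: place 366 MB, 146 MB left
memory block 7: place 308 MB, 204 MB left
memory block 8: place 273 MB, 239 MB left
memory block 9: place 271 MB, 241 MB left
memory block 10: place 259 MB, 253 MB left
memory block 7: place 188 MB, 16 MB left
memory block 8: place 183 MB, 56 MB left
memory block 9: place 168 MB, 73 MB left
memory block 10: place 158 MB, 95 MB left
memory block 11: place 152 MB, 360 MB left
memory block 5: place 122 MB, 7 MB left
memory block 2: place 51 MB, 17 MB left
Final memory blocks: [464] [444,51] [423] [393] [383,122] [366] [308,188] [273,183] [271,168] [259,158] [152].

11 memory blocks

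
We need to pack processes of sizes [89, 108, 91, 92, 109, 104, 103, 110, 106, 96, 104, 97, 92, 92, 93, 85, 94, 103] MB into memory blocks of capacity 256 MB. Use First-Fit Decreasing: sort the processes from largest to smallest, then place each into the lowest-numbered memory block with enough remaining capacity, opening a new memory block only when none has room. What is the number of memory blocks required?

Sorted descending: 110, 109, 108, 106, 104, 104, 103, 103, 97, 96, 94, 93, 92, 92, 92, 91, 89, 85.
110 MB → memory block 1 (remaining 146 MB)
109 MB → memory block 1 (remaining 37 MB)
108 MB → memory block 2 (remaining 148 MB)
106 MB → memory block 2 (remaining 42 MB)
104 MB → memory block 3 (remaining 152 MB)
104 MB → memory block 3 (remaining 48 MB)
103 MB → memory block 4 (remaining 153 MB)
103 MB → memory block 4 (remaining 50 MB)
97 MB → memory block 5 (remaining 159 MB)
96 MB → memory block 5 (remaining 63 MB)
94 MB → memory block 6 (remaining 162 MB)
93 MB → memory block 6 (remaining 69 MB)
92 MB → memory block 7 (remaining 164 MB)
92 MB → memory block 7 (remaining 72 MB)
92 MB → memory block 8 (remaining 164 MB)
91 MB → memory block 8 (remaining 73 MB)
89 MB → memory block 9 (remaining 167 MB)
85 MB → memory block 9 (remaining 82 MB)
Final memory blocks: [110,109] [108,106] [104,104] [103,103] [97,96] [94,93] [92,92] [92,91] [89,85].

9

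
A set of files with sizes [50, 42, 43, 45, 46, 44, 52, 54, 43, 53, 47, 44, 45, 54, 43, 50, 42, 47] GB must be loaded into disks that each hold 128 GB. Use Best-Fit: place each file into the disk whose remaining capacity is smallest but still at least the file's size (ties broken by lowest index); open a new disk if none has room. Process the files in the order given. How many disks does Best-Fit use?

9 disks

disk 1: place 50 GB, 78 GB left
disk 1: place 42 GB, 36 GB left
disk 2: place 43 GB, 85 GB left
disk 2: place 45 GB, 40 GB left
disk 3: place 46 GB, 82 GB left
disk 3: place 44 GB, 38 GB left
disk 4: place 52 GB, 76 GB left
disk 4: place 54 GB, 22 GB left
disk 5: place 43 GB, 85 GB left
disk 5: place 53 GB, 32 GB left
disk 6: place 47 GB, 81 GB left
disk 6: place 44 GB, 37 GB left
disk 7: place 45 GB, 83 GB left
disk 7: place 54 GB, 29 GB left
disk 8: place 43 GB, 85 GB left
disk 8: place 50 GB, 35 GB left
disk 9: place 42 GB, 86 GB left
disk 9: place 47 GB, 39 GB left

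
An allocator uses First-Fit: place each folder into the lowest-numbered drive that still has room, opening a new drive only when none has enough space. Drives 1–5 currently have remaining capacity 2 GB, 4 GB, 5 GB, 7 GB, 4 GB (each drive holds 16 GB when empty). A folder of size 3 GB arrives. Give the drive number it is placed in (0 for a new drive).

2

Drives with room: drive 2 (4 GB), drive 3 (5 GB), drive 4 (7 GB), drive 5 (4 GB).
The first with room is drive 2.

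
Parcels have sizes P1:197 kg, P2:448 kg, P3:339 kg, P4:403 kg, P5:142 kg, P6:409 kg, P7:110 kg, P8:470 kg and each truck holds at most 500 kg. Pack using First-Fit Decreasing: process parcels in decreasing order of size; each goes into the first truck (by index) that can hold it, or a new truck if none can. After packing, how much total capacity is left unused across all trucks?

482

Sorted descending: 470, 448, 409, 403, 339, 197, 142, 110.
Put 470 kg in truck 1; 30 kg remain.
Put 448 kg in truck 2; 52 kg remain.
Put 409 kg in truck 3; 91 kg remain.
Put 403 kg in truck 4; 97 kg remain.
Put 339 kg in truck 5; 161 kg remain.
Put 197 kg in truck 6; 303 kg remain.
Put 142 kg in truck 5; 19 kg remain.
Put 110 kg in truck 6; 193 kg remain.
6 trucks × 500 kg = 3000 kg; used 2518 kg; unused 482 kg.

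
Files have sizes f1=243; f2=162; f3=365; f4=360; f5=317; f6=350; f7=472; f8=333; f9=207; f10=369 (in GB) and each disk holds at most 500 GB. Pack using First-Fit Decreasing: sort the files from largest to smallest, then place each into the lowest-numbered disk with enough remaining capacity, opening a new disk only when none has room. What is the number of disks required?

8 disks

Sorted descending: 472, 369, 365, 360, 350, 333, 317, 243, 207, 162.
disk 1: place 472 GB, 28 GB left
disk 2: place 369 GB, 131 GB left
disk 3: place 365 GB, 135 GB left
disk 4: place 360 GB, 140 GB left
disk 5: place 350 GB, 150 GB left
disk 6: place 333 GB, 167 GB left
disk 7: place 317 GB, 183 GB left
disk 8: place 243 GB, 257 GB left
disk 8: place 207 GB, 50 GB left
disk 6: place 162 GB, 5 GB left
Final disks: [472] [369] [365] [360] [350] [333,162] [317] [243,207].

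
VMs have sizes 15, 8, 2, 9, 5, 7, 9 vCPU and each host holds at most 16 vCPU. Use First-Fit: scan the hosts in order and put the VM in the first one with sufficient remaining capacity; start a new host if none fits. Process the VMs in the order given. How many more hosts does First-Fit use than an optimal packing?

First-Fit: [15] [8,2,5] [9,7] [9] → 4 hosts.
Total size 55 vCPU; any packing needs at least ⌈55/16⌉ = 4 hosts.
So 4 is already optimal.

0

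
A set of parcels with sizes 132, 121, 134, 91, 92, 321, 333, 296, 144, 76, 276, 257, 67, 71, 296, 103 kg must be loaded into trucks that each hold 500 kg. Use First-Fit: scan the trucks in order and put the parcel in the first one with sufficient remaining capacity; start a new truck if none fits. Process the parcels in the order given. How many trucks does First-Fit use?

7 trucks

132 kg → truck 1 (remaining 368 kg)
121 kg → truck 1 (remaining 247 kg)
134 kg → truck 1 (remaining 113 kg)
91 kg → truck 1 (remaining 22 kg)
92 kg → truck 2 (remaining 408 kg)
321 kg → truck 2 (remaining 87 kg)
333 kg → truck 3 (remaining 167 kg)
296 kg → truck 4 (remaining 204 kg)
144 kg → truck 3 (remaining 23 kg)
76 kg → truck 2 (remaining 11 kg)
276 kg → truck 5 (remaining 224 kg)
257 kg → truck 6 (remaining 243 kg)
67 kg → truck 4 (remaining 137 kg)
71 kg → truck 4 (remaining 66 kg)
296 kg → truck 7 (remaining 204 kg)
103 kg → truck 5 (remaining 121 kg)
Final trucks: [132,121,134,91] [92,321,76] [333,144] [296,67,71] [276,103] [257] [296].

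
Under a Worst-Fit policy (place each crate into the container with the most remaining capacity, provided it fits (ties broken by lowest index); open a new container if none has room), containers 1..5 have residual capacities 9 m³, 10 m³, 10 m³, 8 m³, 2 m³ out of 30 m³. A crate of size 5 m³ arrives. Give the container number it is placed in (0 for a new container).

Containers with room: container 1 (9 m³), container 2 (10 m³), container 3 (10 m³), container 4 (8 m³).
Most room is container 2 with 10 m³ free.

2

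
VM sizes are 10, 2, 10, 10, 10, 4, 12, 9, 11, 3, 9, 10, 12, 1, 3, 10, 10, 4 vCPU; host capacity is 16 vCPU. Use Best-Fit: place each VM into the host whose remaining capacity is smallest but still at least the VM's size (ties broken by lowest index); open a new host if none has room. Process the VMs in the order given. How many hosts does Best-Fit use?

12 hosts

host 1: place 10 vCPU, 6 vCPU left
host 1: place 2 vCPU, 4 vCPU left
host 2: place 10 vCPU, 6 vCPU left
host 3: place 10 vCPU, 6 vCPU left
host 4: place 10 vCPU, 6 vCPU left
host 1: place 4 vCPU, 0 vCPU left
host 5: place 12 vCPU, 4 vCPU left
host 6: place 9 vCPU, 7 vCPU left
host 7: place 11 vCPU, 5 vCPU left
host 5: place 3 vCPU, 1 vCPU left
host 8: place 9 vCPU, 7 vCPU left
host 9: place 10 vCPU, 6 vCPU left
host 10: place 12 vCPU, 4 vCPU left
host 5: place 1 vCPU, 0 vCPU left
host 10: place 3 vCPU, 1 vCPU left
host 11: place 10 vCPU, 6 vCPU left
host 12: place 10 vCPU, 6 vCPU left
host 7: place 4 vCPU, 1 vCPU left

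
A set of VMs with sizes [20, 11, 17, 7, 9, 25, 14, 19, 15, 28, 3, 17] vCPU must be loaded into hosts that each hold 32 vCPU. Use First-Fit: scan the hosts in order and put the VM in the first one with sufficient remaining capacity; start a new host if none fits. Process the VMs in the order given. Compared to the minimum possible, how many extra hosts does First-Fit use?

1

First-Fit: [20,11] [17,7,3] [9,14] [25] [19] [15,17] [28] → 7 hosts.
Total size 185 vCPU; any packing needs at least ⌈185/32⌉ = 6 hosts.
An optimal packing achieves that bound: [28,3] [25,7] [20,11] [19,9] [17,15] [17,14] → 6 hosts.
Excess: 7 − 6 = 1.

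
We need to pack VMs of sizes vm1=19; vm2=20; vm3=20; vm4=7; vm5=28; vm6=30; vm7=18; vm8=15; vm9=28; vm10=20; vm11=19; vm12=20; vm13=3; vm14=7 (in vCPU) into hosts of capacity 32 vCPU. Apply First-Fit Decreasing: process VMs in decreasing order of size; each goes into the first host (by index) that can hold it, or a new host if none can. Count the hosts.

Sorted descending: 30, 28, 28, 20, 20, 20, 20, 19, 19, 18, 15, 7, 7, 3.
host 1: place 30 vCPU, 2 vCPU left
host 2: place 28 vCPU, 4 vCPU left
host 3: place 28 vCPU, 4 vCPU left
host 4: place 20 vCPU, 12 vCPU left
host 5: place 20 vCPU, 12 vCPU left
host 6: place 20 vCPU, 12 vCPU left
host 7: place 20 vCPU, 12 vCPU left
host 8: place 19 vCPU, 13 vCPU left
host 9: place 19 vCPU, 13 vCPU left
host 10: place 18 vCPU, 14 vCPU left
host 11: place 15 vCPU, 17 vCPU left
host 4: place 7 vCPU, 5 vCPU left
host 5: place 7 vCPU, 5 vCPU left
host 2: place 3 vCPU, 1 vCPU left
Final hosts: [30] [28,3] [28] [20,7] [20,7] [20] [20] [19] [19] [18] [15].

11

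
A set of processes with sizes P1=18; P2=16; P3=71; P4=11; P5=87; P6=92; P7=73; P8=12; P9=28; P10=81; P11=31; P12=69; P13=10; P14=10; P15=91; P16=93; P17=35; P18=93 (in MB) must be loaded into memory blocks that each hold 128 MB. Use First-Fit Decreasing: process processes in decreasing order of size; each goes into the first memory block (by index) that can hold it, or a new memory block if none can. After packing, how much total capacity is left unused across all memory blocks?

Sorted descending: 93, 93, 92, 91, 87, 81, 73, 71, 69, 35, 31, 28, 18, 16, 12, 11, 10, 10.
memory block 1: place 93 MB, 35 MB left
memory block 2: place 93 MB, 35 MB left
memory block 3: place 92 MB, 36 MB left
memory block 4: place 91 MB, 37 MB left
memory block 5: place 87 MB, 41 MB left
memory block 6: place 81 MB, 47 MB left
memory block 7: place 73 MB, 55 MB left
memory block 8: place 71 MB, 57 MB left
memory block 9: place 69 MB, 59 MB left
memory block 1: place 35 MB, 0 MB left
memory block 2: place 31 MB, 4 MB left
memory block 3: place 28 MB, 8 MB left
memory block 4: place 18 MB, 19 MB left
memory block 4: place 16 MB, 3 MB left
memory block 5: place 12 MB, 29 MB left
memory block 5: place 11 MB, 18 MB left
memory block 5: place 10 MB, 8 MB left
memory block 6: place 10 MB, 37 MB left
9 memory blocks × 128 MB = 1152 MB; used 921 MB; unused 231 MB.

231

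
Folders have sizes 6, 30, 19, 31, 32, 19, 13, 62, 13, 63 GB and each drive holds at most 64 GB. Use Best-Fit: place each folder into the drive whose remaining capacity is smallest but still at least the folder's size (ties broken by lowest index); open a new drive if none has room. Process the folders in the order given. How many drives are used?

drive 1: place 6 GB, 58 GB left
drive 1: place 30 GB, 28 GB left
drive 1: place 19 GB, 9 GB left
drive 2: place 31 GB, 33 GB left
drive 2: place 32 GB, 1 GB left
drive 3: place 19 GB, 45 GB left
drive 3: place 13 GB, 32 GB left
drive 4: place 62 GB, 2 GB left
drive 3: place 13 GB, 19 GB left
drive 5: place 63 GB, 1 GB left
Final drives: [6,30,19] [31,32] [19,13,13] [62] [63].

5 drives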